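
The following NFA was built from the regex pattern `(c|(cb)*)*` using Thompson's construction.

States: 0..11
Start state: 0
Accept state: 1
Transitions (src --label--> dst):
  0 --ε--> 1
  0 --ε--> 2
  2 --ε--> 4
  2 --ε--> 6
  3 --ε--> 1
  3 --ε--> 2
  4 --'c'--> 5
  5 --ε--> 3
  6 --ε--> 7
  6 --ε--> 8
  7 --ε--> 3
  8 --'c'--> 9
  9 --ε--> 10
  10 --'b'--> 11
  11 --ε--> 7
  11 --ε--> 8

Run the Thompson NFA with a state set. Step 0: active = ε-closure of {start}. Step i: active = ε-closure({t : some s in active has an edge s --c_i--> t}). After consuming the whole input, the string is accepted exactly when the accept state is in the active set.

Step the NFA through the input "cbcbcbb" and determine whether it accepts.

Answer: REJECT

Steps:
initial (ε-close {0}): {0,1,2,3,4,6,7,8}
'c' @ 1: {1,2,3,4,5,6,7,8,9,10}  [accepting]
'b' @ 2: {1,2,3,4,6,7,8,11}  [accepting]
'c' @ 3: {1,2,3,4,5,6,7,8,9,10}  [accepting]
'b' @ 4: {1,2,3,4,6,7,8,11}  [accepting]
'c' @ 5: {1,2,3,4,5,6,7,8,9,10}  [accepting]
'b' @ 6: {1,2,3,4,6,7,8,11}  [accepting]
'b' @ 7: {}  — state set empty
final: {}; accept 1 not in set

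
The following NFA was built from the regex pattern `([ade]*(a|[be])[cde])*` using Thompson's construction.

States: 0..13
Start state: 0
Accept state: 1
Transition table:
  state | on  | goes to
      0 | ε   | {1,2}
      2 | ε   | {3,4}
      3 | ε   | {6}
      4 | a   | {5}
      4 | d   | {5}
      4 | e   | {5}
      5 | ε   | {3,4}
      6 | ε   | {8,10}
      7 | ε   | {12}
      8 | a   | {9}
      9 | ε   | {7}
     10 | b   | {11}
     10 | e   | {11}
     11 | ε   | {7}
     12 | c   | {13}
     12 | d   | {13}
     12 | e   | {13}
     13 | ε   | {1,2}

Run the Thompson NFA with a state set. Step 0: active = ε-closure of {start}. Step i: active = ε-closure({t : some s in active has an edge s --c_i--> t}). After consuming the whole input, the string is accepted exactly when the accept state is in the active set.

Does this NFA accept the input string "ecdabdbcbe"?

S₀ = ε-closure({0}) = {0,1,2,3,4,6,8,10}
'e' @ 1: {3,4,5,6,7,8,10,11,12}
'c' @ 2: {1,2,3,4,6,8,10,13}  ✓accept
'd' @ 3: {3,4,5,6,8,10}
'a' @ 4: {3,4,5,6,7,8,9,10,12}
'b' @ 5: {7,11,12}
'd' @ 6: {1,2,3,4,6,8,10,13}  ✓accept
'b' @ 7: {7,11,12}
'c' @ 8: {1,2,3,4,6,8,10,13}  ✓accept
'b' @ 9: {7,11,12}
'e' @ 10: {1,2,3,4,6,8,10,13}  ✓accept
after full input: {1,2,3,4,6,8,10,13}  (accept=1 in)

Answer: ACCEPT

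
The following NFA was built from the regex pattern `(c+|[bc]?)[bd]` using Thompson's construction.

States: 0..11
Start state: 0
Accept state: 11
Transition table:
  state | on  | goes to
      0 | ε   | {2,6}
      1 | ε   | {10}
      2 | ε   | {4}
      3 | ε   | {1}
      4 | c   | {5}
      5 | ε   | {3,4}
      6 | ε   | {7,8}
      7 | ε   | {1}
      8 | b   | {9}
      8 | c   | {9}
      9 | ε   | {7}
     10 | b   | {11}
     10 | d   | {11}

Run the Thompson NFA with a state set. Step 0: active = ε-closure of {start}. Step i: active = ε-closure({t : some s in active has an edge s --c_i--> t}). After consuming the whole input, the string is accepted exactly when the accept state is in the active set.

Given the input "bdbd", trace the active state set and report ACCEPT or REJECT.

Answer: REJECT

Steps:
start: ε-closure({0}) = {0,1,2,4,6,7,8,10}
'b' @ 1: {1,7,9,10,11}  [accepting]
'd' @ 2: {11}  [accepting]
'b' @ 3: {}  — no active states
rest 'd' ignored (set empty)
final: {}; accept 11 not in set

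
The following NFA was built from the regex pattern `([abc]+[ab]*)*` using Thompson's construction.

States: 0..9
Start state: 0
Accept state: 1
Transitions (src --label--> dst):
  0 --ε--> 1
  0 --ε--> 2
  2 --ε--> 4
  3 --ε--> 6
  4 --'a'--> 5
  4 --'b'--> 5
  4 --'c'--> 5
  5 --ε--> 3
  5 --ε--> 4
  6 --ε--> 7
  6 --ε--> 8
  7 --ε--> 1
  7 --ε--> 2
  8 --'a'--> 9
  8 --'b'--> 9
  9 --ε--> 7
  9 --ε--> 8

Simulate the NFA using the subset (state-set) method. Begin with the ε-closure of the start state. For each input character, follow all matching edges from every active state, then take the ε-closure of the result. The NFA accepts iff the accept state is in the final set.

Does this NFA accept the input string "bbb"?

initial (ε-close {0}): {0,1,2,4}
'b' @ 1: {1,2,3,4,5,6,7,8}  [accepting]
'b' @ 2: {1,2,3,4,5,6,7,8,9}  [accepting]
'b' @ 3: {1,2,3,4,5,6,7,8,9}  [accepting]
final: {1,2,3,4,5,6,7,8,9}; accept 1 in set

Answer: ACCEPT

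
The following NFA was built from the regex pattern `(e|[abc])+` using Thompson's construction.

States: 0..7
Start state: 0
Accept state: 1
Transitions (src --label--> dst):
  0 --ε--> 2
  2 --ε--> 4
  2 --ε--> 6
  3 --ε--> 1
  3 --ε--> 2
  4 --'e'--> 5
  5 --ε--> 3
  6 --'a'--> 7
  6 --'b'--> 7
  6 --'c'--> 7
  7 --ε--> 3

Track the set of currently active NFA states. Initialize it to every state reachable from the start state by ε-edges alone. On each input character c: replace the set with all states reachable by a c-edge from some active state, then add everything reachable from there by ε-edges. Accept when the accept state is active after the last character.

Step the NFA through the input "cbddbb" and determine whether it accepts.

start: ε-closure({0}) = {0,2,4,6}
'c' @ 1: {1,2,3,4,6,7}  [accepting]
'b' @ 2: {1,2,3,4,6,7}  [accepting]
'd' @ 3: {}  — state set empty
rest 'dbb' ignored (set empty)
after full input: {}  (accept=1 not in)

Answer: REJECT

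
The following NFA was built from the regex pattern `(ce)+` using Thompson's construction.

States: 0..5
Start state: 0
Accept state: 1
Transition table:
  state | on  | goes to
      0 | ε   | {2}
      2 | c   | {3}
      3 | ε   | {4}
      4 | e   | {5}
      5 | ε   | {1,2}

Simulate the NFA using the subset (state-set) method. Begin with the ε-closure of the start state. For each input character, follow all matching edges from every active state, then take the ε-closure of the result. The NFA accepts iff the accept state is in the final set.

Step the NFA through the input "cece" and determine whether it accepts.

S₀ = ε-closure({0}) = {0,2}
'c' @ 1: {3,4}
'e' @ 2: {1,2,5}  (accept∈set)
'c' @ 3: {3,4}
'e' @ 4: {1,2,5}  (accept∈set)
end set {1,2,5} — state 1 in

Answer: ACCEPT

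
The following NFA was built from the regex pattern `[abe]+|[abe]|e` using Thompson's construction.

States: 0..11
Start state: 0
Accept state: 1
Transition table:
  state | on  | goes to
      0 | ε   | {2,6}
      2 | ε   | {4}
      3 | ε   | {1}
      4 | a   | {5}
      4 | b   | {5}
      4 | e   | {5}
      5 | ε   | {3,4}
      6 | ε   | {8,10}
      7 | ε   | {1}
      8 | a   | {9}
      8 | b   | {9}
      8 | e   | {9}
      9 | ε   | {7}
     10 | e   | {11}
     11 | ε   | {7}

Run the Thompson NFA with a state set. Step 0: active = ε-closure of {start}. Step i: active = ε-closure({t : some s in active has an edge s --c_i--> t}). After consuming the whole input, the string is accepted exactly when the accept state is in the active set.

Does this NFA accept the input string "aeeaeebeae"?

S₀ = ε-closure({0}) = {0,2,4,6,8,10}
'a' @ 1: {1,3,4,5,7,9}  [accepting]
'e' @ 2: {1,3,4,5}  [accepting]
'e' @ 3: {1,3,4,5}  [accepting]
'a' @ 4: {1,3,4,5}  [accepting]
'e' @ 5: {1,3,4,5}  [accepting]
'e' @ 6: {1,3,4,5}  [accepting]
'b' @ 7: {1,3,4,5}  [accepting]
'e' @ 8: {1,3,4,5}  [accepting]
'a' @ 9: {1,3,4,5}  [accepting]
'e' @ 10: {1,3,4,5}  [accepting]
final: {1,3,4,5}; accept 1 in set

Answer: ACCEPT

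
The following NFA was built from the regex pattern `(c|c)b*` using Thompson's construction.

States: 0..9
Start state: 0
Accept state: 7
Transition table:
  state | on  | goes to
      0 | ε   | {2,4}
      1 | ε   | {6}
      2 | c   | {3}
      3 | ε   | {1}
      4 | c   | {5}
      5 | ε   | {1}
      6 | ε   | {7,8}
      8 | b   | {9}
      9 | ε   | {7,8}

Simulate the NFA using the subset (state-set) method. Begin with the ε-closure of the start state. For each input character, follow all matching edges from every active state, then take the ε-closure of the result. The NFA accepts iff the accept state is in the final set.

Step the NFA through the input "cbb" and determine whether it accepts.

start: ε-closure({0}) = {0,2,4}
'c' @ 1: {1,3,5,6,7,8}  (accept∈set)
'b' @ 2: {7,8,9}  (accept∈set)
'b' @ 3: {7,8,9}  (accept∈set)
end set {7,8,9} — state 7 in

Answer: ACCEPT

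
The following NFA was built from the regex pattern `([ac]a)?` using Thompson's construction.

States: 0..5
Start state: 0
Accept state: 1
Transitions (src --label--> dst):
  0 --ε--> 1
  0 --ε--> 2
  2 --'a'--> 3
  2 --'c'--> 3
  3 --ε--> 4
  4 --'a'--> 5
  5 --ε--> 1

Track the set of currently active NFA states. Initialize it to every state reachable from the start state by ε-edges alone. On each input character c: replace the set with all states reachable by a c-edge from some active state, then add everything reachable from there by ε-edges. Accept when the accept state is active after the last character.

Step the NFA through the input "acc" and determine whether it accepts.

initial (ε-close {0}): {0,1,2}
'a' @ 1: {3,4}
'c' @ 2: {}  — state set empty
rest 'c' ignored (set empty)
final: {}; accept 1 not in set

Answer: REJECT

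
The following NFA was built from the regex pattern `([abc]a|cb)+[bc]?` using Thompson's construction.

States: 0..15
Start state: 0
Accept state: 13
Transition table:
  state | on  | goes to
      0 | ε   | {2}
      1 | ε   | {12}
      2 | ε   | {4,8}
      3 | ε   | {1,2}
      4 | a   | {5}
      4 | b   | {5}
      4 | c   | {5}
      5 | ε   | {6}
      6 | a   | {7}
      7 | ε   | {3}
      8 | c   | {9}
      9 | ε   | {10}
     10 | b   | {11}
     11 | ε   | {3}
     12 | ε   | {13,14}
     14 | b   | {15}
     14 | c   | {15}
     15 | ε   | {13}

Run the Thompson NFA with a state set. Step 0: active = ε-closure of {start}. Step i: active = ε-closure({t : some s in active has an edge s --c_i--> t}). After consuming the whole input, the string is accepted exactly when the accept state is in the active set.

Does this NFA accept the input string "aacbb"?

start: ε-closure({0}) = {0,2,4,8}
'a' @ 1: {5,6}
'a' @ 2: {1,2,3,4,7,8,12,13,14}  [accepting]
'c' @ 3: {5,6,9,10,13,15}  [accepting]
'b' @ 4: {1,2,3,4,8,11,12,13,14}  [accepting]
'b' @ 5: {5,6,13,15}  [accepting]
end set {5,6,13,15} — state 13 in

Answer: ACCEPT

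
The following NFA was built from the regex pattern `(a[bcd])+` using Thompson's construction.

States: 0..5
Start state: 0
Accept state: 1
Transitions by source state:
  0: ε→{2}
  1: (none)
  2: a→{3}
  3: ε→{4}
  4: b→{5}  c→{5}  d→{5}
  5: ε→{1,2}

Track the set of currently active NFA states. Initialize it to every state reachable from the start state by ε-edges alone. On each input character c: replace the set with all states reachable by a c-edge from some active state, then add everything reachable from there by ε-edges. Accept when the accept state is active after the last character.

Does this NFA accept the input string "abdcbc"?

start: ε-closure({0}) = {0,2}
'a' @ 1: {3,4}
'b' @ 2: {1,2,5}  (accept∈set)
'd' @ 3: {}  — no active states
rest 'cbc' ignored (set empty)
after full input: {}  (accept=1 not in)

Answer: REJECT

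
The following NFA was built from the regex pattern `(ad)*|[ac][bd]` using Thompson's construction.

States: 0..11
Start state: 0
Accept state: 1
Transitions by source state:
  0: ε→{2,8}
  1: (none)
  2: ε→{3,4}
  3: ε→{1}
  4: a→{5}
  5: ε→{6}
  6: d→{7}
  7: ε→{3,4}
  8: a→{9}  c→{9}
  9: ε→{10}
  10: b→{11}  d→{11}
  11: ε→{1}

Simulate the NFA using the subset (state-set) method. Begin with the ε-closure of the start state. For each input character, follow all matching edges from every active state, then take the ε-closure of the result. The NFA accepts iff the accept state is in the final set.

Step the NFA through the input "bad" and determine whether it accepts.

Answer: REJECT

Steps:
initial (ε-close {0}): {0,1,2,3,4,8}
'b' @ 1: {}  — dead — no transitions
rest 'ad' ignored (set empty)
final: {}; accept 1 not in set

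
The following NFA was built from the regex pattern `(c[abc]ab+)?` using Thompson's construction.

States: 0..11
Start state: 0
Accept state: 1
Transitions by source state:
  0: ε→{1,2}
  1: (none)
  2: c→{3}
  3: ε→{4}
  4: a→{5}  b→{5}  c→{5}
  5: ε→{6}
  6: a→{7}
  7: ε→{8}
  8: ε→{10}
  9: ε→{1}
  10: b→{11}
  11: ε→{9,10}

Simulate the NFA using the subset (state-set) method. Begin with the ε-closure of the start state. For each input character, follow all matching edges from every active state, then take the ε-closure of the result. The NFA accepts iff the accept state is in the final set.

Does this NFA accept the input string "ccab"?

S₀ = ε-closure({0}) = {0,1,2}
'c' @ 1: {3,4}
'c' @ 2: {5,6}
'a' @ 3: {7,8,10}
'b' @ 4: {1,9,10,11}  (accept∈set)
end set {1,9,10,11} — state 1 in

Answer: ACCEPT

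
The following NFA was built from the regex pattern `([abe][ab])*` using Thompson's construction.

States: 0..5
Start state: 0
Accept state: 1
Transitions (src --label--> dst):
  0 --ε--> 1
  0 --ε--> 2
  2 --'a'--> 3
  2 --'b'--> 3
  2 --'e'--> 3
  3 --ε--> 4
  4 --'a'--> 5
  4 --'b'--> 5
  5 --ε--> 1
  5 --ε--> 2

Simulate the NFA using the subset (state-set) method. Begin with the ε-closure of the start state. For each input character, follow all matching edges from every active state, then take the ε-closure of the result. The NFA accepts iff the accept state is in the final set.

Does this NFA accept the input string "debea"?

Answer: REJECT

Derivation:
start: ε-closure({0}) = {0,1,2}
'd' @ 1: {}  — dead — no transitions
rest 'ebea' ignored (set empty)
end set {} — state 1 not in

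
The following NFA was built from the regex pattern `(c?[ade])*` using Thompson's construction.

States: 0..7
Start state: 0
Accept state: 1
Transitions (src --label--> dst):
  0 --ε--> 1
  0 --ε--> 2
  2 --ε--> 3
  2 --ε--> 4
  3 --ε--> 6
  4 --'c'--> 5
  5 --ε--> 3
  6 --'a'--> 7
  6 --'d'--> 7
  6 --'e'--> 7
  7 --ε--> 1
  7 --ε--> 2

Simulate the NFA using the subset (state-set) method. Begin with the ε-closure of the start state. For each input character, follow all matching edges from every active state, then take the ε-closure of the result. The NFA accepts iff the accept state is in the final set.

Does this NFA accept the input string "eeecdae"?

Answer: ACCEPT

Steps:
start: ε-closure({0}) = {0,1,2,3,4,6}
'e' @ 1: {1,2,3,4,6,7}  ✓accept
'e' @ 2: {1,2,3,4,6,7}  ✓accept
'e' @ 3: {1,2,3,4,6,7}  ✓accept
'c' @ 4: {3,5,6}
'd' @ 5: {1,2,3,4,6,7}  ✓accept
'a' @ 6: {1,2,3,4,6,7}  ✓accept
'e' @ 7: {1,2,3,4,6,7}  ✓accept
end set {1,2,3,4,6,7} — state 1 in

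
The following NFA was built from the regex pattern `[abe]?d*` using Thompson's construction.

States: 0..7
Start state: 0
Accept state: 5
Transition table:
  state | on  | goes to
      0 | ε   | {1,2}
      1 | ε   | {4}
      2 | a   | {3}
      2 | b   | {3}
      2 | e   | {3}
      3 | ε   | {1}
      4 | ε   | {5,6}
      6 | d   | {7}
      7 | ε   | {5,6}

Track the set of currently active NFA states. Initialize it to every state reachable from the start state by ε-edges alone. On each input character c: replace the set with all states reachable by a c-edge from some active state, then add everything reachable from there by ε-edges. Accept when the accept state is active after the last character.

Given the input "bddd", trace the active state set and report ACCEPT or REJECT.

Answer: ACCEPT

Steps:
initial (ε-close {0}): {0,1,2,4,5,6}
'b' @ 1: {1,3,4,5,6}  [accepting]
'd' @ 2: {5,6,7}  [accepting]
'd' @ 3: {5,6,7}  [accepting]
'd' @ 4: {5,6,7}  [accepting]
final: {5,6,7}; accept 5 in set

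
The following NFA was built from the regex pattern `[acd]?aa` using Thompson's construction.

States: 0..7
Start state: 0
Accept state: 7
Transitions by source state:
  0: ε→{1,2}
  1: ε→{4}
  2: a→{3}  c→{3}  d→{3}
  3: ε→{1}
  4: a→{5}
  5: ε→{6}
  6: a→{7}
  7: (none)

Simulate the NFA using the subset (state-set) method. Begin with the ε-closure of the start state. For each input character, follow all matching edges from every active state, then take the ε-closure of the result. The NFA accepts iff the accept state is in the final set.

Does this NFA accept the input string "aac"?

initial (ε-close {0}): {0,1,2,4}
'a' @ 1: {1,3,4,5,6}
'a' @ 2: {5,6,7}  ✓accept
'c' @ 3: {}  — state set empty
after full input: {}  (accept=7 not in)

Answer: REJECT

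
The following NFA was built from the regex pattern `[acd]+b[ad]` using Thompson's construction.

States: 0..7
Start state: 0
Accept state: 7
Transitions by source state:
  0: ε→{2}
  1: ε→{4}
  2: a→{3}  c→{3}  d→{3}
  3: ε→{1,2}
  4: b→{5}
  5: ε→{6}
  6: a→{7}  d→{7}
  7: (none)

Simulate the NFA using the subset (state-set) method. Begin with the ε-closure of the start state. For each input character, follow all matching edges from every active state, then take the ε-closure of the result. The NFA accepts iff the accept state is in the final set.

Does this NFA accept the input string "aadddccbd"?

Answer: ACCEPT

Derivation:
S₀ = ε-closure({0}) = {0,2}
'a' @ 1: {1,2,3,4}
'a' @ 2: {1,2,3,4}
'd' @ 3: {1,2,3,4}
'd' @ 4: {1,2,3,4}
'd' @ 5: {1,2,3,4}
'c' @ 6: {1,2,3,4}
'c' @ 7: {1,2,3,4}
'b' @ 8: {5,6}
'd' @ 9: {7}  (accept∈set)
after full input: {7}  (accept=7 in)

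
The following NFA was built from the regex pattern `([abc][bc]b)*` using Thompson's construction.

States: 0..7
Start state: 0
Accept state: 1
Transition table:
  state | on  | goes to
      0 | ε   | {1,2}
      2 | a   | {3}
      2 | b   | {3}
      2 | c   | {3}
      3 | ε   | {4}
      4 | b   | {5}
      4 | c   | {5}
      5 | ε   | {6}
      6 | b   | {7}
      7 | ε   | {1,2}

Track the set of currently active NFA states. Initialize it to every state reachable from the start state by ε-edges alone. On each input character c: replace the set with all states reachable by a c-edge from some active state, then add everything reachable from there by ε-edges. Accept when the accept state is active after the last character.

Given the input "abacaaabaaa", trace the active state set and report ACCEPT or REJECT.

Answer: REJECT

Derivation:
initial (ε-close {0}): {0,1,2}
'a' @ 1: {3,4}
'b' @ 2: {5,6}
'a' @ 3: {}  — no active states
rest 'caaabaaa' ignored (set empty)
after full input: {}  (accept=1 not in)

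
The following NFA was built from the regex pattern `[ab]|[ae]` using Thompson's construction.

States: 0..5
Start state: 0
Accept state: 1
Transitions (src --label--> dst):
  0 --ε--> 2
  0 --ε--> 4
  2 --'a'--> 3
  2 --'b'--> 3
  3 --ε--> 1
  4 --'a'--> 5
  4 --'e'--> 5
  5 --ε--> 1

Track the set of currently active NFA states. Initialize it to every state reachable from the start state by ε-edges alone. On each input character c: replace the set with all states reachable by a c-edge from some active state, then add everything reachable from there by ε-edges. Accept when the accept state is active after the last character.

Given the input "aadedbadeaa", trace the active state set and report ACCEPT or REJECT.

Answer: REJECT

Derivation:
S₀ = ε-closure({0}) = {0,2,4}
'a' @ 1: {1,3,5}  [accepting]
'a' @ 2: {}  — state set empty
rest 'dedbadeaa' ignored (set empty)
final: {}; accept 1 not in set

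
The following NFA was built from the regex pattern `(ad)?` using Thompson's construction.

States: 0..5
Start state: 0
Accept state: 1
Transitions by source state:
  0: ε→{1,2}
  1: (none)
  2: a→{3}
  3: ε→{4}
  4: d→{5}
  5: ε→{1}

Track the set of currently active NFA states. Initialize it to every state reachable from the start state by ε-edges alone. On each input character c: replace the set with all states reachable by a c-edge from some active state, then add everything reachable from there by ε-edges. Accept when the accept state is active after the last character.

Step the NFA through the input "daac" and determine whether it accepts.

Answer: REJECT

Derivation:
S₀ = ε-closure({0}) = {0,1,2}
'd' @ 1: {}  — dead — no transitions
rest 'aac' ignored (set empty)
after full input: {}  (accept=1 not in)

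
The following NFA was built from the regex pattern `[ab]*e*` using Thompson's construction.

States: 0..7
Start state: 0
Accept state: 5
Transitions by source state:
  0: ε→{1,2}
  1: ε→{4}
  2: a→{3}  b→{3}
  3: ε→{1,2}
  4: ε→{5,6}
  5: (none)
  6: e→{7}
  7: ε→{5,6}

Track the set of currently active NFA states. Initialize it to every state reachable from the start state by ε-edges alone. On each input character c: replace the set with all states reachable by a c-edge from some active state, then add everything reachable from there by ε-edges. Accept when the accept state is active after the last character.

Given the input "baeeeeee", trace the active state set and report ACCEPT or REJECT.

S₀ = ε-closure({0}) = {0,1,2,4,5,6}
'b' @ 1: {1,2,3,4,5,6}  ✓accept
'a' @ 2: {1,2,3,4,5,6}  ✓accept
'e' @ 3: {5,6,7}  ✓accept
'e' @ 4: {5,6,7}  ✓accept
'e' @ 5: {5,6,7}  ✓accept
'e' @ 6: {5,6,7}  ✓accept
'e' @ 7: {5,6,7}  ✓accept
'e' @ 8: {5,6,7}  ✓accept
final: {5,6,7}; accept 5 in set

Answer: ACCEPT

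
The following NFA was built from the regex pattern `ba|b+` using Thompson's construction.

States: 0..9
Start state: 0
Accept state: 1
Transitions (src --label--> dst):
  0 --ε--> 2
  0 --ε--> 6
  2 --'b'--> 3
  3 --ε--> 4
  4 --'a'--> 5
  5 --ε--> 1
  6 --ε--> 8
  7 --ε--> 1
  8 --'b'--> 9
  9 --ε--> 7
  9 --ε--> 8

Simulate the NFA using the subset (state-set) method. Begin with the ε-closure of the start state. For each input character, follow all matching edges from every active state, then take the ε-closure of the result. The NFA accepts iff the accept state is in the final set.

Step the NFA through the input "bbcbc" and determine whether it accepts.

Answer: REJECT

Derivation:
initial (ε-close {0}): {0,2,6,8}
'b' @ 1: {1,3,4,7,8,9}  (accept∈set)
'b' @ 2: {1,7,8,9}  (accept∈set)
'c' @ 3: {}  — no active states
rest 'bc' ignored (set empty)
final: {}; accept 1 not in set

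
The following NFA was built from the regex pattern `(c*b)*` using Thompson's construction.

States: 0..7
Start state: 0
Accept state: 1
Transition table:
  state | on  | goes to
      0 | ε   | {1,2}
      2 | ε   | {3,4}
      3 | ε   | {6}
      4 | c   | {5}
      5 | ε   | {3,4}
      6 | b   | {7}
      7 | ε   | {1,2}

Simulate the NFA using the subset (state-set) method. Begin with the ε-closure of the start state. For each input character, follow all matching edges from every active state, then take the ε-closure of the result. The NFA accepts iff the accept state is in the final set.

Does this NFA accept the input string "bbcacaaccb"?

initial (ε-close {0}): {0,1,2,3,4,6}
'b' @ 1: {1,2,3,4,6,7}  (accept∈set)
'b' @ 2: {1,2,3,4,6,7}  (accept∈set)
'c' @ 3: {3,4,5,6}
'a' @ 4: {}  — state set empty
rest 'caaccb' ignored (set empty)
end set {} — state 1 not in

Answer: REJECT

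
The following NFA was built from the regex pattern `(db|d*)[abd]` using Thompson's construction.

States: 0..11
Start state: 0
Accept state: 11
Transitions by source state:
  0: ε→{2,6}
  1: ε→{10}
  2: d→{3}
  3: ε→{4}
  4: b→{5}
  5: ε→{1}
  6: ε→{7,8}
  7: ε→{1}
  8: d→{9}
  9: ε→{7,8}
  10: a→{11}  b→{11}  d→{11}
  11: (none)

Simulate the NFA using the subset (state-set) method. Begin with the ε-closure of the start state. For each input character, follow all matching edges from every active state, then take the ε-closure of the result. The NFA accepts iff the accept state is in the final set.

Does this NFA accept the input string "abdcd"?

Answer: REJECT

Trace:
S₀ = ε-closure({0}) = {0,1,2,6,7,8,10}
'a' @ 1: {11}  ✓accept
'b' @ 2: {}  — state set empty
rest 'dcd' ignored (set empty)
after full input: {}  (accept=11 not in)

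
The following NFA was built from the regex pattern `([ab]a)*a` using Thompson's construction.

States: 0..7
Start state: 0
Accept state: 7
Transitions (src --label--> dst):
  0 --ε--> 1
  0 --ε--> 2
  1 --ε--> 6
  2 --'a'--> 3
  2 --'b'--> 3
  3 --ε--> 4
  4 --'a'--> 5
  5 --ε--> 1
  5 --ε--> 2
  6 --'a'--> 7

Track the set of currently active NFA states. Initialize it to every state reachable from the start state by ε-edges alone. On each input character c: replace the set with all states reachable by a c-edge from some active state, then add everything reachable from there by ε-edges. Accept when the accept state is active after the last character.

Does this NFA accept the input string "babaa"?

start: ε-closure({0}) = {0,1,2,6}
'b' @ 1: {3,4}
'a' @ 2: {1,2,5,6}
'b' @ 3: {3,4}
'a' @ 4: {1,2,5,6}
'a' @ 5: {3,4,7}  [accepting]
end set {3,4,7} — state 7 in

Answer: ACCEPT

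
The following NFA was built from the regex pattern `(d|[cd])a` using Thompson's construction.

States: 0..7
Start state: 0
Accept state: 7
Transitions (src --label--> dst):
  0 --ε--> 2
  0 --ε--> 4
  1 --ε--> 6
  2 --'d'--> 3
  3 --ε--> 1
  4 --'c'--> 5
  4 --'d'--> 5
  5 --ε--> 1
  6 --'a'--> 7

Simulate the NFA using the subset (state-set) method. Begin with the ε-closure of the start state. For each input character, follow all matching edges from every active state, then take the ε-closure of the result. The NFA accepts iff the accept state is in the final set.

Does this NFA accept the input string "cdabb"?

S₀ = ε-closure({0}) = {0,2,4}
'c' @ 1: {1,5,6}
'd' @ 2: {}  — state set empty
rest 'abb' ignored (set empty)
end set {} — state 7 not in

Answer: REJECT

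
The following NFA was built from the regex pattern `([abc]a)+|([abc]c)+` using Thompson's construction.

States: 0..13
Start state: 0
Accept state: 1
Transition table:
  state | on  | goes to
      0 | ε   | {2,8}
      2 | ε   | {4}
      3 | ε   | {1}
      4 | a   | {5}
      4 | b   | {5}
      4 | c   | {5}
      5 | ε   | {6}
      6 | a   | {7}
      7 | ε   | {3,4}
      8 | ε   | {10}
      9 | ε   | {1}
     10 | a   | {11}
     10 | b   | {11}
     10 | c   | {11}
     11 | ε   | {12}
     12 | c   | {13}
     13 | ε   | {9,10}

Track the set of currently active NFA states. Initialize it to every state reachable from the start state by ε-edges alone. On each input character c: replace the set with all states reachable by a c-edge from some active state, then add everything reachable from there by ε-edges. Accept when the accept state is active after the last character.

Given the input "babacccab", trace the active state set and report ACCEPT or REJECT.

Answer: REJECT

Derivation:
initial (ε-close {0}): {0,2,4,8,10}
'b' @ 1: {5,6,11,12}
'a' @ 2: {1,3,4,7}  (accept∈set)
'b' @ 3: {5,6}
'a' @ 4: {1,3,4,7}  (accept∈set)
'c' @ 5: {5,6}
'c' @ 6: {}  — dead — no transitions
rest 'cab' ignored (set empty)
after full input: {}  (accept=1 not in)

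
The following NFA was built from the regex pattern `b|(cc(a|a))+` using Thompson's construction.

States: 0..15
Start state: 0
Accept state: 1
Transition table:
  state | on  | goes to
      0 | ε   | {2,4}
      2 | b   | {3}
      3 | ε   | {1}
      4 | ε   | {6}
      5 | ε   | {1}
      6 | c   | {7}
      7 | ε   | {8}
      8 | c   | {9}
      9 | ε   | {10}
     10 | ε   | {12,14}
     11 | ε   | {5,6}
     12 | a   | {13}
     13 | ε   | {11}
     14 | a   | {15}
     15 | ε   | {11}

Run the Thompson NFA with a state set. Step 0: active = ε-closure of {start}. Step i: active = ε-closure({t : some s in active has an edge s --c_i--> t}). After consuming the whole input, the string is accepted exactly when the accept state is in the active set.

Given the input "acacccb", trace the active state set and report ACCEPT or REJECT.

Answer: REJECT

Trace:
initial (ε-close {0}): {0,2,4,6}
'a' @ 1: {}  — state set empty
rest 'cacccb' ignored (set empty)
end set {} — state 1 not in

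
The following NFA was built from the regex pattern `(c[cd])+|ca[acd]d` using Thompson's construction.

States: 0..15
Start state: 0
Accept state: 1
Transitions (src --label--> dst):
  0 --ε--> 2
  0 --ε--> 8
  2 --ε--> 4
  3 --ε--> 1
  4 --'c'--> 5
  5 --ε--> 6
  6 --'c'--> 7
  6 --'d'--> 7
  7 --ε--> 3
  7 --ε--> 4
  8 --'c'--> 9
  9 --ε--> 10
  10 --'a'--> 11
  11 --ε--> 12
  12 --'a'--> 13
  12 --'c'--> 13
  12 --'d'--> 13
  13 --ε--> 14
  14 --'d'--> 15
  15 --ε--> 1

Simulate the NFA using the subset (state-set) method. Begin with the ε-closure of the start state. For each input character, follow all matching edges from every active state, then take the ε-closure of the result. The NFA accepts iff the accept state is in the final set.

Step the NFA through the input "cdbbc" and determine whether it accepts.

Answer: REJECT

Derivation:
start: ε-closure({0}) = {0,2,4,8}
'c' @ 1: {5,6,9,10}
'd' @ 2: {1,3,4,7}  [accepting]
'b' @ 3: {}  — dead — no transitions
rest 'bc' ignored (set empty)
after full input: {}  (accept=1 not in)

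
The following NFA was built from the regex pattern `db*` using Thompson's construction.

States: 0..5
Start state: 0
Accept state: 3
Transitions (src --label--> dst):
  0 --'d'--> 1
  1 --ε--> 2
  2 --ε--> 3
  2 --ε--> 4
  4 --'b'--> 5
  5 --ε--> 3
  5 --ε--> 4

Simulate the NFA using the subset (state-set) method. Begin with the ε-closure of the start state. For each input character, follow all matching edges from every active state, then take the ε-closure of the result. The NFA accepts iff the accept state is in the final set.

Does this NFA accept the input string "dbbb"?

start: ε-closure({0}) = {0}
'd' @ 1: {1,2,3,4}  (accept∈set)
'b' @ 2: {3,4,5}  (accept∈set)
'b' @ 3: {3,4,5}  (accept∈set)
'b' @ 4: {3,4,5}  (accept∈set)
end set {3,4,5} — state 3 in

Answer: ACCEPT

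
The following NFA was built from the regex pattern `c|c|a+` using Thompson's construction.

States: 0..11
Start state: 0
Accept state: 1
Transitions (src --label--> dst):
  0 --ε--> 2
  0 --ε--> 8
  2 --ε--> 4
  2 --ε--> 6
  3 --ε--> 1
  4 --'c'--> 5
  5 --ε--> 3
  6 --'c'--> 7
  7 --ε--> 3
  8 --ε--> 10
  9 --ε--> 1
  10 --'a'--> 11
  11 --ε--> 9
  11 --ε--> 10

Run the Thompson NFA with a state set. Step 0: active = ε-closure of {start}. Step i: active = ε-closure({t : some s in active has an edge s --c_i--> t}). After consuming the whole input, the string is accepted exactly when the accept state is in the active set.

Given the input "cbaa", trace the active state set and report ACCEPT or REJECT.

Answer: REJECT

Steps:
start: ε-closure({0}) = {0,2,4,6,8,10}
'c' @ 1: {1,3,5,7}  ✓accept
'b' @ 2: {}  — dead — no transitions
rest 'aa' ignored (set empty)
after full input: {}  (accept=1 not in)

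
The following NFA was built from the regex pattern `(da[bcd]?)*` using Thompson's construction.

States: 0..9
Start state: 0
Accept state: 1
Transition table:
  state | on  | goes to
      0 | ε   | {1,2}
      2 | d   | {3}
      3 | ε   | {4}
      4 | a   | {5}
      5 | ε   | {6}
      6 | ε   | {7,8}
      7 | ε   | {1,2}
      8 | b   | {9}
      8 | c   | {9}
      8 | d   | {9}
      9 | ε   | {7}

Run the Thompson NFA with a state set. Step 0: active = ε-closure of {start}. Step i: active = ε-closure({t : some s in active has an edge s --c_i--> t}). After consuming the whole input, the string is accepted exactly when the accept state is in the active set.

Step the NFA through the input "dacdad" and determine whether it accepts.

Answer: ACCEPT

Trace:
start: ε-closure({0}) = {0,1,2}
'd' @ 1: {3,4}
'a' @ 2: {1,2,5,6,7,8}  [accepting]
'c' @ 3: {1,2,7,9}  [accepting]
'd' @ 4: {3,4}
'a' @ 5: {1,2,5,6,7,8}  [accepting]
'd' @ 6: {1,2,3,4,7,9}  [accepting]
final: {1,2,3,4,7,9}; accept 1 in set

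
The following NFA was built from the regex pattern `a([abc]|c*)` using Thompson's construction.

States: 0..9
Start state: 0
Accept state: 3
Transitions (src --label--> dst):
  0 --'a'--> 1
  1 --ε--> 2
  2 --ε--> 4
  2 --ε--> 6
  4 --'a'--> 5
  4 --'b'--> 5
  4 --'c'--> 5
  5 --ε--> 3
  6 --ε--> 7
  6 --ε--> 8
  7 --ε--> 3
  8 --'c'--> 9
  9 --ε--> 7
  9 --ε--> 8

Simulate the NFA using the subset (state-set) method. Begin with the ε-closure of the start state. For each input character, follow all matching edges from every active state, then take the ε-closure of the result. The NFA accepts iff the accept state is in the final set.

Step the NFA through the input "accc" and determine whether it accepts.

Answer: ACCEPT

Trace:
S₀ = ε-closure({0}) = {0}
'a' @ 1: {1,2,3,4,6,7,8}  [accepting]
'c' @ 2: {3,5,7,8,9}  [accepting]
'c' @ 3: {3,7,8,9}  [accepting]
'c' @ 4: {3,7,8,9}  [accepting]
end set {3,7,8,9} — state 3 in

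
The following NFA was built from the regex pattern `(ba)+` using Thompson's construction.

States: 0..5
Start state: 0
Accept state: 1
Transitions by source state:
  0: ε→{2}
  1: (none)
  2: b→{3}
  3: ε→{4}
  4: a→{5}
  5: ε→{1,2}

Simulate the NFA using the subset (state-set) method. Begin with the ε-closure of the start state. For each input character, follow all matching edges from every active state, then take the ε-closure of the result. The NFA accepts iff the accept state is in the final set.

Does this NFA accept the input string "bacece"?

Answer: REJECT

Steps:
start: ε-closure({0}) = {0,2}
'b' @ 1: {3,4}
'a' @ 2: {1,2,5}  ✓accept
'c' @ 3: {}  — dead — no transitions
rest 'ece' ignored (set empty)
end set {} — state 1 not in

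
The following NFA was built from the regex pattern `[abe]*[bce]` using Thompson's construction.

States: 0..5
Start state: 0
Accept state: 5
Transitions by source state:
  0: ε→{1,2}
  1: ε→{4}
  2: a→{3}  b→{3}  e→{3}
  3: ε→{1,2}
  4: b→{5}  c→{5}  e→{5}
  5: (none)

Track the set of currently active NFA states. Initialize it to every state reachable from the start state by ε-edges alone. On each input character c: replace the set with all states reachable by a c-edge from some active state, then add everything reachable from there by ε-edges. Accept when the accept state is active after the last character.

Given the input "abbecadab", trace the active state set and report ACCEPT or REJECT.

S₀ = ε-closure({0}) = {0,1,2,4}
'a' @ 1: {1,2,3,4}
'b' @ 2: {1,2,3,4,5}  [accepting]
'b' @ 3: {1,2,3,4,5}  [accepting]
'e' @ 4: {1,2,3,4,5}  [accepting]
'c' @ 5: {5}  [accepting]
'a' @ 6: {}  — no active states
rest 'dab' ignored (set empty)
final: {}; accept 5 not in set

Answer: REJECT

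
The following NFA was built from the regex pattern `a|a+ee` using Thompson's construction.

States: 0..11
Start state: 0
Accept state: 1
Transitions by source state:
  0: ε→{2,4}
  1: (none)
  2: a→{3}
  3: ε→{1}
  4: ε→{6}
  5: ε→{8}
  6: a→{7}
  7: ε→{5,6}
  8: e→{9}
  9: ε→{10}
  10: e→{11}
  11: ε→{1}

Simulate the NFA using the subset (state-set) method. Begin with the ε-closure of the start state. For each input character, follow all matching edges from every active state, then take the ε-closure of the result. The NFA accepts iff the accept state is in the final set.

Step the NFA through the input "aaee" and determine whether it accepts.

Answer: ACCEPT

Trace:
S₀ = ε-closure({0}) = {0,2,4,6}
'a' @ 1: {1,3,5,6,7,8}  (accept∈set)
'a' @ 2: {5,6,7,8}
'e' @ 3: {9,10}
'e' @ 4: {1,11}  (accept∈set)
after full input: {1,11}  (accept=1 in)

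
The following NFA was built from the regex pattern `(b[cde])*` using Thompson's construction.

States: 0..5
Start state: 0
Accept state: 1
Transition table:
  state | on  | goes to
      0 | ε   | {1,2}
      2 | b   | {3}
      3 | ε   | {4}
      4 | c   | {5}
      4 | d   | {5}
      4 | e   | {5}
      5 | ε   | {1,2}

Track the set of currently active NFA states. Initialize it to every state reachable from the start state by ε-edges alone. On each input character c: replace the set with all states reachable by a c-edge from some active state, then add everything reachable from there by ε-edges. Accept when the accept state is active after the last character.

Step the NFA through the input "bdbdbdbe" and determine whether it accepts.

Answer: ACCEPT

Derivation:
S₀ = ε-closure({0}) = {0,1,2}
'b' @ 1: {3,4}
'd' @ 2: {1,2,5}  (accept∈set)
'b' @ 3: {3,4}
'd' @ 4: {1,2,5}  (accept∈set)
'b' @ 5: {3,4}
'd' @ 6: {1,2,5}  (accept∈set)
'b' @ 7: {3,4}
'e' @ 8: {1,2,5}  (accept∈set)
after full input: {1,2,5}  (accept=1 in)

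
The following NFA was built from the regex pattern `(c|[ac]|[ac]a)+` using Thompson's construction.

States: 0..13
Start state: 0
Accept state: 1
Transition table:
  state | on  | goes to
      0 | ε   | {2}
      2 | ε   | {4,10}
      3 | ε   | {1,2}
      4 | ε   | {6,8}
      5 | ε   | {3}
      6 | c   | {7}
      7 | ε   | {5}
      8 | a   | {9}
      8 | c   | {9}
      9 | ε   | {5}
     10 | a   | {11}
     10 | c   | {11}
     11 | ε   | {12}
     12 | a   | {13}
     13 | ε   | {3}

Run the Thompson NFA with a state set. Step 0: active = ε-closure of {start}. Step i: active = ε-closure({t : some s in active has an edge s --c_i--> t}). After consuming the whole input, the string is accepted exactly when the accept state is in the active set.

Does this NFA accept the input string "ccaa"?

start: ε-closure({0}) = {0,2,4,6,8,10}
'c' @ 1: {1,2,3,4,5,6,7,8,9,10,11,12}  ✓accept
'c' @ 2: {1,2,3,4,5,6,7,8,9,10,11,12}  ✓accept
'a' @ 3: {1,2,3,4,5,6,8,9,10,11,12,13}  ✓accept
'a' @ 4: {1,2,3,4,5,6,8,9,10,11,12,13}  ✓accept
final: {1,2,3,4,5,6,8,9,10,11,12,13}; accept 1 in set

Answer: ACCEPT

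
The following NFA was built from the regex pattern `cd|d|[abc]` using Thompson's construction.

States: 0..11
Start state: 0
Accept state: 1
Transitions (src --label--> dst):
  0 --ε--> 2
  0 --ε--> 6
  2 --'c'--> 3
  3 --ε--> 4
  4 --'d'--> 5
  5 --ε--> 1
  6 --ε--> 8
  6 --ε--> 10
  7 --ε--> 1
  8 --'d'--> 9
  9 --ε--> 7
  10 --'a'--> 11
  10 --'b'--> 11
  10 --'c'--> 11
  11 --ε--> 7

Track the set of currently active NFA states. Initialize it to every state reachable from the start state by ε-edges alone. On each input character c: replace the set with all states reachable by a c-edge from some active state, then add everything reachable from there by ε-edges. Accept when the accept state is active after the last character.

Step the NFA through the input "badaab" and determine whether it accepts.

Answer: REJECT

Derivation:
initial (ε-close {0}): {0,2,6,8,10}
'b' @ 1: {1,7,11}  (accept∈set)
'a' @ 2: {}  — no active states
rest 'daab' ignored (set empty)
after full input: {}  (accept=1 not in)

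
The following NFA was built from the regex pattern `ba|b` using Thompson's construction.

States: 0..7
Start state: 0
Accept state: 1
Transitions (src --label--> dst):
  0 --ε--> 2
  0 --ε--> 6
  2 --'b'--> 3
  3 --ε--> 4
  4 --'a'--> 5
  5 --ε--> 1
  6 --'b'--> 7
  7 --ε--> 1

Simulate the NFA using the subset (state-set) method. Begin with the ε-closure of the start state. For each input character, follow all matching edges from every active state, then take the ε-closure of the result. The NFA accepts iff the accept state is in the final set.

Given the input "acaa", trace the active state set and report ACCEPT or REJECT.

start: ε-closure({0}) = {0,2,6}
'a' @ 1: {}  — no active states
rest 'caa' ignored (set empty)
end set {} — state 1 not in

Answer: REJECT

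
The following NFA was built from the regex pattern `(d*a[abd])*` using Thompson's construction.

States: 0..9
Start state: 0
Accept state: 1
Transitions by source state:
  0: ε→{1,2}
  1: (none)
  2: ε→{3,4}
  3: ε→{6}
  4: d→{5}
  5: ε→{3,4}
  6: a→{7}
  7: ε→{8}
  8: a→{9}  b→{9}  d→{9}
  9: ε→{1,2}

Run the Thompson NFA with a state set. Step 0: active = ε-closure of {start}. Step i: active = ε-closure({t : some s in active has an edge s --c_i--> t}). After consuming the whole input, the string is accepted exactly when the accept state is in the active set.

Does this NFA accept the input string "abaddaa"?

S₀ = ε-closure({0}) = {0,1,2,3,4,6}
'a' @ 1: {7,8}
'b' @ 2: {1,2,3,4,6,9}  [accepting]
'a' @ 3: {7,8}
'd' @ 4: {1,2,3,4,6,9}  [accepting]
'd' @ 5: {3,4,5,6}
'a' @ 6: {7,8}
'a' @ 7: {1,2,3,4,6,9}  [accepting]
after full input: {1,2,3,4,6,9}  (accept=1 in)

Answer: ACCEPT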